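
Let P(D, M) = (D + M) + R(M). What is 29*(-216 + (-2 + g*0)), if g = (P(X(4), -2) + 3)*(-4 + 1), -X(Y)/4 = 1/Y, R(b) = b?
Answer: -6322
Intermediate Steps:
X(Y) = -4/Y
P(D, M) = D + 2*M (P(D, M) = (D + M) + M = D + 2*M)
g = 6 (g = ((-4/4 + 2*(-2)) + 3)*(-4 + 1) = ((-4*¼ - 4) + 3)*(-3) = ((-1 - 4) + 3)*(-3) = (-5 + 3)*(-3) = -2*(-3) = 6)
29*(-216 + (-2 + g*0)) = 29*(-216 + (-2 + 6*0)) = 29*(-216 + (-2 + 0)) = 29*(-216 - 2) = 29*(-218) = -6322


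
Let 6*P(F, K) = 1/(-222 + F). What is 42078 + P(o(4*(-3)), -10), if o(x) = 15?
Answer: 52260875/1242 ≈ 42078.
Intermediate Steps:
P(F, K) = 1/(6*(-222 + F))
42078 + P(o(4*(-3)), -10) = 42078 + 1/(6*(-222 + 15)) = 42078 + (⅙)/(-207) = 42078 + (⅙)*(-1/207) = 42078 - 1/1242 = 52260875/1242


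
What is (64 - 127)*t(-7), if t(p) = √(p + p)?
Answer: -63*I*√14 ≈ -235.72*I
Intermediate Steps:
t(p) = √2*√p (t(p) = √(2*p) = √2*√p)
(64 - 127)*t(-7) = (64 - 127)*(√2*√(-7)) = -63*√2*I*√7 = -63*I*√14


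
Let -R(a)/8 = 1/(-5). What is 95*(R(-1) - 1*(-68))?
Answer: 6612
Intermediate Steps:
R(a) = 8/5 (R(a) = -8/(-5) = -8*(-⅕) = 8/5)
95*(R(-1) - 1*(-68)) = 95*(8/5 - 1*(-68)) = 95*(8/5 + 68) = 95*(348/5) = 6612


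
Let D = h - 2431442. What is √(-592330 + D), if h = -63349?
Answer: I*√3087121 ≈ 1757.0*I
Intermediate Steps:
D = -2494791 (D = -63349 - 2431442 = -2494791)
√(-592330 + D) = √(-592330 - 2494791) = √(-3087121) = I*√3087121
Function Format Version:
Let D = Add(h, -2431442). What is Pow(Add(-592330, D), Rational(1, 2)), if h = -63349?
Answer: Mul(I, Pow(3087121, Rational(1, 2))) ≈ Mul(1757.0, I)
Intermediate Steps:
D = -2494791 (D = Add(-63349, -2431442) = -2494791)
Pow(Add(-592330, D), Rational(1, 2)) = Pow(Add(-592330, -2494791), Rational(1, 2)) = Pow(-3087121, Rational(1, 2)) = Mul(I, Pow(3087121, Rational(1, 2)))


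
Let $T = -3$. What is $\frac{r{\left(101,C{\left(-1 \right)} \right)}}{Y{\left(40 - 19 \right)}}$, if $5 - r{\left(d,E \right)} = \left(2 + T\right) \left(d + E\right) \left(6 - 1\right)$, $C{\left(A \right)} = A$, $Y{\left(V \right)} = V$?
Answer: $\frac{505}{21} \approx 24.048$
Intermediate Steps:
$r{\left(d,E \right)} = 5 + 5 E + 5 d$ ($r{\left(d,E \right)} = 5 - \left(2 - 3\right) \left(d + E\right) \left(6 - 1\right) = 5 - - \left(E + d\right) 5 = 5 - - (5 E + 5 d) = 5 - \left(- 5 E - 5 d\right) = 5 + \left(5 E + 5 d\right) = 5 + 5 E + 5 d$)
$\frac{r{\left(101,C{\left(-1 \right)} \right)}}{Y{\left(40 - 19 \right)}} = \frac{5 + 5 \left(-1\right) + 5 \cdot 101}{40 - 19} = \frac{5 - 5 + 505}{40 - 19} = \frac{505}{21}$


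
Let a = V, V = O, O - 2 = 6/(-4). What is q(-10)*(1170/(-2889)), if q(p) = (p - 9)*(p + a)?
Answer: -23465/321 ≈ -73.100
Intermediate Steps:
O = ½ (O = 2 + 6/(-4) = 2 + 6*(-¼) = 2 - 3/2 = ½ ≈ 0.50000)
V = ½ ≈ 0.50000
a = ½ ≈ 0.50000
q(p) = (½ + p)*(-9 + p) (q(p) = (p - 9)*(p + ½) = (-9 + p)*(½ + p) = (½ + p)*(-9 + p))
q(-10)*(1170/(-2889)) = (-9/2 + (-10)² - 17/2*(-10))*(1170/(-2889)) = (-9/2 + 100 + 85)*(1170*(-1/2889)) = (361/2)*(-130/321) = -23465/321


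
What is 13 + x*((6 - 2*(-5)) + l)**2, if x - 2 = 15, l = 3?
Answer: 6150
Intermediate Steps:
x = 17 (x = 2 + 15 = 17)
13 + x*((6 - 2*(-5)) + l)**2 = 13 + 17*((6 - 2*(-5)) + 3)**2 = 13 + 17*((6 + 10) + 3)**2 = 13 + 17*(16 + 3)**2 = 13 + 17*19**2 = 13 + 17*361 = 13 + 6137 = 6150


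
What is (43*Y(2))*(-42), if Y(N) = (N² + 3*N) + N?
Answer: -21672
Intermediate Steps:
Y(N) = N² + 4*N
(43*Y(2))*(-42) = (43*(2*(4 + 2)))*(-42) = (43*(2*6))*(-42) = (43*12)*(-42) = 516*(-42) = -21672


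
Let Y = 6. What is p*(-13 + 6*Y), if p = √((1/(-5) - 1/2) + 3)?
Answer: 23*√230/10 ≈ 34.881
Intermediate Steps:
p = √230/10 (p = √((1*(-⅕) - 1*½) + 3) = √((-⅕ - ½) + 3) = √(-7/10 + 3) = √(23/10) = √230/10 ≈ 1.5166)
p*(-13 + 6*Y) = (√230/10)*(-13 + 6*6) = (√230/10)*(-13 + 36) = (√230/10)*23 = 23*√230/10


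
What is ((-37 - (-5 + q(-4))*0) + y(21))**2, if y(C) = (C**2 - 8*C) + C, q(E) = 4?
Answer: 66049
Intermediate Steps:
y(C) = C**2 - 7*C
((-37 - (-5 + q(-4))*0) + y(21))**2 = ((-37 - (-5 + 4)*0) + 21*(-7 + 21))**2 = ((-37 - (-1)*0) + 21*14)**2 = ((-37 - 1*0) + 294)**2 = ((-37 + 0) + 294)**2 = (-37 + 294)**2 = 257**2 = 66049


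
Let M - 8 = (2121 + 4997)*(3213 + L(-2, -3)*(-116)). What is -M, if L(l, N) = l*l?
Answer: -19567390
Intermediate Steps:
L(l, N) = l**2
M = 19567390 (M = 8 + (2121 + 4997)*(3213 + (-2)**2*(-116)) = 8 + 7118*(3213 + 4*(-116)) = 8 + 7118*(3213 - 464) = 8 + 7118*2749 = 8 + 19567382 = 19567390)
-M = -1*19567390 = -19567390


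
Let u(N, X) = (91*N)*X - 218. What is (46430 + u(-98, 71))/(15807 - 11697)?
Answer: -293483/2055 ≈ -142.81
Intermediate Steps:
u(N, X) = -218 + 91*N*X (u(N, X) = 91*N*X - 218 = -218 + 91*N*X)
(46430 + u(-98, 71))/(15807 - 11697) = (46430 + (-218 + 91*(-98)*71))/(15807 - 11697) = (46430 + (-218 - 633178))/4110 = (46430 - 633396)*(1/4110) = -586966*1/4110 = -293483/2055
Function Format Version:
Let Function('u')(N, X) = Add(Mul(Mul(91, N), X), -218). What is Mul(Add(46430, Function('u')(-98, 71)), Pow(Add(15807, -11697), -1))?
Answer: Rational(-293483, 2055) ≈ -142.81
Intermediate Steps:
Function('u')(N, X) = Add(-218, Mul(91, N, X)) (Function('u')(N, X) = Add(Mul(91, N, X), -218) = Add(-218, Mul(91, N, X)))
Mul(Add(46430, Function('u')(-98, 71)), Pow(Add(15807, -11697), -1)) = Mul(Add(46430, Add(-218, Mul(91, -98, 71))), Pow(Add(15807, -11697), -1)) = Mul(Add(46430, Add(-218, -633178)), Pow(4110, -1)) = Mul(Add(46430, -633396), Rational(1, 4110)) = Mul(-586966, Rational(1, 4110)) = Rational(-293483, 2055)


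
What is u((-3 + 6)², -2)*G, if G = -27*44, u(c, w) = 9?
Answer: -10692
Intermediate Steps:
G = -1188
u((-3 + 6)², -2)*G = 9*(-1188) = -10692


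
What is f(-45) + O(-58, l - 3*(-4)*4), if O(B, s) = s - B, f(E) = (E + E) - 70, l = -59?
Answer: -113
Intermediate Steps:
f(E) = -70 + 2*E (f(E) = 2*E - 70 = -70 + 2*E)
f(-45) + O(-58, l - 3*(-4)*4) = (-70 + 2*(-45)) + ((-59 - 3*(-4)*4) - 1*(-58)) = (-70 - 90) + ((-59 + 12*4) + 58) = -160 + ((-59 + 48) + 58) = -160 + (-11 + 58) = -160 + 47 = -113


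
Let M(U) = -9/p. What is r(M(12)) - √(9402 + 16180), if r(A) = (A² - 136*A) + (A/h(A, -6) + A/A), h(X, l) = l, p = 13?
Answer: 32363/338 - √25582 ≈ -64.195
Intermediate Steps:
M(U) = -9/13
r(A) = 1 + A² - 817*A/6 (r(A) = (A² - 136*A) + (A/(-6) + A/A) = (A² - 136*A) + (A*(-⅙) + 1) = (A² - 136*A) + (-A/6 + 1) = (A² - 136*A) + (1 - A/6) = 1 + A² - 817*A/6)
r(M(12)) - √(9402 + 16180) = (1 + (-9/13)² - 817/6*(-9/13)) - √(9402 + 16180) = (1 + 81/169 + 2451/26) - √25582 = 32363/338 - √25582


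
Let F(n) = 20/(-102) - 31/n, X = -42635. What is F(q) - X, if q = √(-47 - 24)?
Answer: 2174375/51 + 31*I*√71/71 ≈ 42635.0 + 3.679*I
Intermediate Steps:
q = I*√71 (q = √(-71) = I*√71 ≈ 8.4261*I)
F(n) = -10/51 - 31/n (F(n) = 20*(-1/102) - 31/n = -10/51 - 31/n)
F(q) - X = (-10/51 - 31*(-I*√71/71)) - 1*(-42635) = (-10/51 - (-31)*I*√71/71) + 42635 = (-10/51 + 31*I*√71/71) + 42635 = 2174375/51 + 31*I*√71/71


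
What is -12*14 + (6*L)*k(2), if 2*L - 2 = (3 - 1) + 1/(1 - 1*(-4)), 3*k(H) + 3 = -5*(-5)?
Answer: -378/5 ≈ -75.600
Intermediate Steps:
k(H) = 22/3 (k(H) = -1 + (-5*(-5))/3 = -1 + (1/3)*25 = -1 + 25/3 = 22/3)
L = 21/10 (L = 1 + ((3 - 1) + 1/(1 - 1*(-4)))/2 = 1 + (2 + 1/(1 + 4))/2 = 1 + (2 + 1/5)/2 = 1 + (1/2)*(11/5) = 1 + 11/10 = 21/10 ≈ 2.1000)
-12*14 + (6*L)*k(2) = -12*14 + (6*(21/10))*(22/3) = -168 + (63/5)*(22/3) = -168 + 462/5 = -378/5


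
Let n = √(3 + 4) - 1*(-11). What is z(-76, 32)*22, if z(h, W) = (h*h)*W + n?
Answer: 4066546 + 22*√7 ≈ 4.0666e+6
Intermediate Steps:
n = 11 + √7 (n = √7 + 11 = 11 + √7 ≈ 13.646)
z(h, W) = 11 + √7 + W*h² (z(h, W) = (h*h)*W + (11 + √7) = h²*W + (11 + √7) = W*h² + (11 + √7) = 11 + √7 + W*h²)
z(-76, 32)*22 = (11 + √7 + 32*(-76)²)*22 = (11 + √7 + 32*5776)*22 = (11 + √7 + 184832)*22 = (184843 + √7)*22 = 4066546 + 22*√7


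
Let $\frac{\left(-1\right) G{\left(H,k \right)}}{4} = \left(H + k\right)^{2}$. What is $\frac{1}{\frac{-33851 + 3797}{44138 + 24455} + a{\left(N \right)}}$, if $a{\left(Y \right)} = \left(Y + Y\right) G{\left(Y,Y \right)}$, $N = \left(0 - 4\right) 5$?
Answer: $\frac{68593}{17559777946} \approx 3.9063 \cdot 10^{-6}$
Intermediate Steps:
$G{\left(H,k \right)} = - 4 \left(H + k\right)^{2}$
$N = -20$ ($N = \left(-4\right) 5 = -20$)
$a{\left(Y \right)} = - 32 Y^{3}$ ($a{\left(Y \right)} = \left(Y + Y\right) \left(- 4 \left(Y + Y\right)^{2}\right) = 2 Y \left(- 4 \left(2 Y\right)^{2}\right) = 2 Y \left(- 4 \cdot 4 Y^{2}\right) = 2 Y \left(- 16 Y^{2}\right) = - 32 Y^{3}$)
$\frac{1}{\frac{-33851 + 3797}{44138 + 24455} + a{\left(N \right)}} = \frac{1}{\frac{-33851 + 3797}{44138 + 24455} - 32 \left(-20\right)^{3}} = \frac{1}{- \frac{30054}{68593} - -256000} = \frac{1}{\left(-30054\right) \frac{1}{68593} + 256000} = \frac{1}{- \frac{30054}{68593} + 256000} = \frac{1}{\frac{17559777946}{68593}} = \frac{68593}{17559777946}$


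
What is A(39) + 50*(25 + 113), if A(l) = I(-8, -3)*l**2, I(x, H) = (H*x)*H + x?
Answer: -114780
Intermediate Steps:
I(x, H) = x + x*H**2 (I(x, H) = x*H**2 + x = x + x*H**2)
A(l) = -80*l**2 (A(l) = (-8*(1 + (-3)**2))*l**2 = (-8*(1 + 9))*l**2 = (-8*10)*l**2 = -80*l**2)
A(39) + 50*(25 + 113) = -80*39**2 + 50*(25 + 113) = -80*1521 + 50*138 = -121680 + 6900 = -114780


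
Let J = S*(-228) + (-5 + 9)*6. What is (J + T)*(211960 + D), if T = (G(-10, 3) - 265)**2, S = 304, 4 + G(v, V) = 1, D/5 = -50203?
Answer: -99043480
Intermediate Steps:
D = -251015 (D = 5*(-50203) = -251015)
G(v, V) = -3 (G(v, V) = -4 + 1 = -3)
T = 71824 (T = (-3 - 265)**2 = (-268)**2 = 71824)
J = -69288 (J = 304*(-228) + (-5 + 9)*6 = -69312 + 4*6 = -69312 + 24 = -69288)
(J + T)*(211960 + D) = (-69288 + 71824)*(211960 - 251015) = 2536*(-39055) = -99043480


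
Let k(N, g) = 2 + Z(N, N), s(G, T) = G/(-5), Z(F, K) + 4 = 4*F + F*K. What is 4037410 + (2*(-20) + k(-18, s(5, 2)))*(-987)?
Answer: 3830140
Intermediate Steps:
Z(F, K) = -4 + 4*F + F*K (Z(F, K) = -4 + (4*F + F*K) = -4 + 4*F + F*K)
s(G, T) = -G/5 (s(G, T) = G*(-⅕) = -G/5)
k(N, g) = -2 + N² + 4*N (k(N, g) = 2 + (-4 + 4*N + N*N) = 2 + (-4 + 4*N + N²) = 2 + (-4 + N² + 4*N) = -2 + N² + 4*N)
4037410 + (2*(-20) + k(-18, s(5, 2)))*(-987) = 4037410 + (2*(-20) + (-2 + (-18)² + 4*(-18)))*(-987) = 4037410 + (-40 + (-2 + 324 - 72))*(-987) = 4037410 + (-40 + 250)*(-987) = 4037410 + 210*(-987) = 4037410 - 207270 = 3830140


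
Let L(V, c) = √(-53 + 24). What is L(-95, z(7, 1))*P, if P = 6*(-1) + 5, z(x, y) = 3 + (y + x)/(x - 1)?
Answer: -I*√29 ≈ -5.3852*I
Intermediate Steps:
z(x, y) = 3 + (x + y)/(-1 + x)
L(V, c) = I*√29 (L(V, c) = √(-29) = I*√29)
P = -1 (P = -6 + 5 = -1)
L(-95, z(7, 1))*P = (I*√29)*(-1) = -I*√29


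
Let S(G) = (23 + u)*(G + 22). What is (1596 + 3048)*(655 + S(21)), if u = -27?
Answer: 2243052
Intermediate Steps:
S(G) = -88 - 4*G (S(G) = (23 - 27)*(G + 22) = -4*(22 + G) = -88 - 4*G)
(1596 + 3048)*(655 + S(21)) = (1596 + 3048)*(655 + (-88 - 4*21)) = 4644*(655 + (-88 - 84)) = 4644*(655 - 172) = 4644*483 = 2243052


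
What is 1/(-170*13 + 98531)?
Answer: 1/96321 ≈ 1.0382e-5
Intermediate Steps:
1/(-170*13 + 98531) = 1/(-2210 + 98531) = 1/96321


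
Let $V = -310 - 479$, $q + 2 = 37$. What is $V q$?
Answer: $-27615$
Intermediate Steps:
$q = 35$ ($q = -2 + 37 = 35$)
$V = -789$
$V q = \left(-789\right) 35 = -27615$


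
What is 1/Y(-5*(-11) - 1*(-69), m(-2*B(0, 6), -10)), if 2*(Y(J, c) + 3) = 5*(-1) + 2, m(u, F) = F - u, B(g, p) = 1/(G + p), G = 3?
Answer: -2/9 ≈ -0.22222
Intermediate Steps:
B(g, p) = 1/(3 + p)
Y(J, c) = -9/2 (Y(J, c) = -3 + (5*(-1) + 2)/2 = -3 + (-5 + 2)/2 = -3 + (½)*(-3) = -3 - 3/2 = -9/2)
1/Y(-5*(-11) - 1*(-69), m(-2*B(0, 6), -10)) = 1/(-9/2) = -2/9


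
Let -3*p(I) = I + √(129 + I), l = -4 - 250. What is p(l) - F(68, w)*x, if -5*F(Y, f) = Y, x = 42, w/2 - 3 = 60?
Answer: 9838/15 - 5*I*√5/3 ≈ 655.87 - 3.7268*I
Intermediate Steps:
w = 126 (w = 6 + 2*60 = 6 + 120 = 126)
F(Y, f) = -Y/5
l = -254
p(I) = -I/3 - √(129 + I)/3 (p(I) = -(I + √(129 + I))/3 = -I/3 - √(129 + I)/3)
p(l) - F(68, w)*x = (-⅓*(-254) - √(129 - 254)/3) - (-⅕*68)*42 = (254/3 - 5*I*√5/3) - (-68)*42/5 = (254/3 - 5*I*√5/3) - 1*(-2856/5) = (254/3 - 5*I*√5/3) + 2856/5 = 9838/15 - 5*I*√5/3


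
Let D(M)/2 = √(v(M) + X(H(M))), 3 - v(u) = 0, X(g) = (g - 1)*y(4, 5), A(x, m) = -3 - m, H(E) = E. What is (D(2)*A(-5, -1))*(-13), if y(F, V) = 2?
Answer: 52*√5 ≈ 116.28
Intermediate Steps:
X(g) = -2 + 2*g (X(g) = (g - 1)*2 = (-1 + g)*2 = -2 + 2*g)
v(u) = 3 (v(u) = 3 - 1*0 = 3 + 0 = 3)
D(M) = 2*√(1 + 2*M) (D(M) = 2*√(3 + (-2 + 2*M)) = 2*√(1 + 2*M))
(D(2)*A(-5, -1))*(-13) = ((2*√(1 + 2*2))*(-3 - 1*(-1)))*(-13) = ((2*√(1 + 4))*(-3 + 1))*(-13) = ((2*√5)*(-2))*(-13) = -4*√5*(-13) = 52*√5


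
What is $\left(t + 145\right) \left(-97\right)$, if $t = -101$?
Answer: $-4268$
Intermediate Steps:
$\left(t + 145\right) \left(-97\right) = \left(-101 + 145\right) \left(-97\right) = 44 \left(-97\right) = -4268$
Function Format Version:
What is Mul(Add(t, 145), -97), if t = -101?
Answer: -4268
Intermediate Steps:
Mul(Add(t, 145), -97) = Mul(Add(-101, 145), -97) = Mul(44, -97) = -4268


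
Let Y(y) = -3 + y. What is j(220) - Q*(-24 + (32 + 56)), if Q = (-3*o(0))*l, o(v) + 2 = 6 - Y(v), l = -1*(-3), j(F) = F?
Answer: 4252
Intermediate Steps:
l = 3
o(v) = 7 - v (o(v) = -2 + (6 - (-3 + v)) = -2 + (6 + (3 - v)) = -2 + (9 - v) = 7 - v)
Q = -63 (Q = -3*(7 - 1*0)*3 = -3*(7 + 0)*3 = -3*7*3 = -21*3 = -63)
j(220) - Q*(-24 + (32 + 56)) = 220 - (-63)*(-24 + (32 + 56)) = 220 - (-63)*(-24 + 88) = 220 - (-63)*64 = 220 - 1*(-4032) = 220 + 4032 = 4252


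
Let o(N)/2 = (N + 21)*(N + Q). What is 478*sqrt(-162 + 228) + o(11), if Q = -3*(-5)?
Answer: 1664 + 478*sqrt(66) ≈ 5547.3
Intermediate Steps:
Q = 15
o(N) = 2*(15 + N)*(21 + N) (o(N) = 2*((N + 21)*(N + 15)) = 2*((21 + N)*(15 + N)) = 2*((15 + N)*(21 + N)) = 2*(15 + N)*(21 + N))
478*sqrt(-162 + 228) + o(11) = 478*sqrt(-162 + 228) + (630 + 2*11**2 + 72*11) = 478*sqrt(66) + (630 + 2*121 + 792) = 478*sqrt(66) + (630 + 242 + 792) = 478*sqrt(66) + 1664 = 1664 + 478*sqrt(66)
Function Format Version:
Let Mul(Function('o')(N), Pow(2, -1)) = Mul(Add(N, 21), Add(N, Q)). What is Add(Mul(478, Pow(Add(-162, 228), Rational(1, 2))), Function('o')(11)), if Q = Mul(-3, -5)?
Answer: Add(1664, Mul(478, Pow(66, Rational(1, 2)))) ≈ 5547.3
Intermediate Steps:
Q = 15
Function('o')(N) = Mul(2, Add(15, N), Add(21, N)) (Function('o')(N) = Mul(2, Mul(Add(N, 21), Add(N, 15))) = Mul(2, Mul(Add(21, N), Add(15, N))) = Mul(2, Mul(Add(15, N), Add(21, N))) = Mul(2, Add(15, N), Add(21, N)))
Add(Mul(478, Pow(Add(-162, 228), Rational(1, 2))), Function('o')(11)) = Add(Mul(478, Pow(Add(-162, 228), Rational(1, 2))), Add(630, Mul(2, Pow(11, 2)), Mul(72, 11))) = Add(Mul(478, Pow(66, Rational(1, 2))), Add(630, Mul(2, 121), 792)) = Add(Mul(478, Pow(66, Rational(1, 2))), Add(630, 242, 792)) = Add(Mul(478, Pow(66, Rational(1, 2))), 1664) = Add(1664, Mul(478, Pow(66, Rational(1, 2))))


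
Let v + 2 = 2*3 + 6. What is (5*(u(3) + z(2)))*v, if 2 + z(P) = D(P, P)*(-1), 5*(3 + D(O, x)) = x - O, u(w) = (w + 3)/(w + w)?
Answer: 100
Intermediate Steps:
u(w) = (3 + w)/(2*w) (u(w) = (3 + w)/((2*w)) = (3 + w)*(1/(2*w)) = (3 + w)/(2*w))
D(O, x) = -3 - O/5 + x/5 (D(O, x) = -3 + (x - O)/5 = -3 + (-O/5 + x/5) = -3 - O/5 + x/5)
z(P) = 1 (z(P) = -2 + (-3 - P/5 + P/5)*(-1) = -2 - 3*(-1) = -2 + 3 = 1)
v = 10 (v = -2 + (2*3 + 6) = -2 + (6 + 6) = -2 + 12 = 10)
(5*(u(3) + z(2)))*v = (5*((1/2)*(3 + 3)/3 + 1))*10 = (5*((1/2)*(1/3)*6 + 1))*10 = (5*(1 + 1))*10 = (5*2)*10 = 10*10 = 100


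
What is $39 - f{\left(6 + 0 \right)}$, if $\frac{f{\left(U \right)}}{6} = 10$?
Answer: $-21$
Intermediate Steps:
$f{\left(U \right)} = 60$ ($f{\left(U \right)} = 6 \cdot 10 = 60$)
$39 - f{\left(6 + 0 \right)} = 39 - 60 = -21$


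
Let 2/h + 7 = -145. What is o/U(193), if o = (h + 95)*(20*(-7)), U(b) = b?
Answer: -252665/3667 ≈ -68.902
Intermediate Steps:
h = -1/76 (h = 2/(-7 - 145) = 2/(-152) = 2*(-1/152) = -1/76 ≈ -0.013158)
o = -252665/19 (o = (-1/76 + 95)*(20*(-7)) = (7219/76)*(-140) = -252665/19 ≈ -13298.)
o/U(193) = -252665/19/193 = -252665/19*1/193 = -252665/3667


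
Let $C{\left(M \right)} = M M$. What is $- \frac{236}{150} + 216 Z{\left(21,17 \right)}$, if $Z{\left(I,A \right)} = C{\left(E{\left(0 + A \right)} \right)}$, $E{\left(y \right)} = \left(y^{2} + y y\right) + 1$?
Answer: $\frac{5430904082}{75} \approx 7.2412 \cdot 10^{7}$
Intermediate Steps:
$E{\left(y \right)} = 1 + 2 y^{2}$ ($E{\left(y \right)} = \left(y^{2} + y^{2}\right) + 1 = 2 y^{2} + 1 = 1 + 2 y^{2}$)
$C{\left(M \right)} = M^{2}$
$Z{\left(I,A \right)} = \left(1 + 2 A^{2}\right)^{2}$ ($Z{\left(I,A \right)} = \left(1 + 2 \left(0 + A\right)^{2}\right)^{2} = \left(1 + 2 A^{2}\right)^{2}$)
$- \frac{236}{150} + 216 Z{\left(21,17 \right)} = - \frac{236}{150} + 216 \left(1 + 2 \cdot 17^{2}\right)^{2} = \left(-236\right) \frac{1}{150} + 216 \left(1 + 2 \cdot 289\right)^{2} = - \frac{118}{75} + 216 \left(1 + 578\right)^{2} = - \frac{118}{75} + 216 \cdot 579^{2} = - \frac{118}{75} + 216 \cdot 335241 = - \frac{118}{75} + 72412056 = \frac{5430904082}{75}$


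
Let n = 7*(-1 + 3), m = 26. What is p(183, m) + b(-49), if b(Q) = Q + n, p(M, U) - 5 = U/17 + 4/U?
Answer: -6258/221 ≈ -28.317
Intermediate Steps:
n = 14 (n = 7*2 = 14)
p(M, U) = 5 + 4/U + U/17 (p(M, U) = 5 + (U/17 + 4/U) = 5 + (4/U + U/17) = 5 + 4/U + U/17)
b(Q) = 14 + Q (b(Q) = Q + 14 = 14 + Q)
p(183, m) + b(-49) = (5 + 4/26 + (1/17)*26) + (14 - 49) = (5 + 4*(1/26) + 26/17) - 35 = (5 + 2/13 + 26/17) - 35 = 1477/221 - 35 = -6258/221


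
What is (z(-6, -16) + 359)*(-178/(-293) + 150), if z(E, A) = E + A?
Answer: 14871136/293 ≈ 50755.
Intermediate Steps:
z(E, A) = A + E
(z(-6, -16) + 359)*(-178/(-293) + 150) = ((-16 - 6) + 359)*(-178/(-293) + 150) = (-22 + 359)*(-178*(-1/293) + 150) = 337*(178/293 + 150) = 337*(44128/293) = 14871136/293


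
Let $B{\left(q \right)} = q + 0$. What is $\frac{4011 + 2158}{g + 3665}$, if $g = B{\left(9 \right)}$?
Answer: $\frac{6169}{3674} \approx 1.6791$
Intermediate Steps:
$B{\left(q \right)} = q$
$g = 9$
$\frac{4011 + 2158}{g + 3665} = \frac{4011 + 2158}{9 + 3665} = \frac{6169}{3674}$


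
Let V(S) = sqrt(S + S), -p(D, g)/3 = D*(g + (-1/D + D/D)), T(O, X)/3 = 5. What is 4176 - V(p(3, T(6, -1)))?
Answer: 4176 - I*sqrt(282) ≈ 4176.0 - 16.793*I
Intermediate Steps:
T(O, X) = 15 (T(O, X) = 3*5 = 15)
p(D, g) = -3*D*(1 + g - 1/D) (p(D, g) = -3*D*(g + (-1/D + D/D)) = -3*D*(g + (-1/D + 1)) = -3*D*(g + (1 - 1/D)) = -3*D*(1 + g - 1/D))
V(S) = sqrt(2)*sqrt(S) (V(S) = sqrt(2*S) = sqrt(2)*sqrt(S))
4176 - V(p(3, T(6, -1))) = 4176 - sqrt(2)*sqrt(3 - 3*3 - 3*3*15) = 4176 - sqrt(2)*sqrt(3 - 9 - 135) = 4176 - sqrt(2)*sqrt(-141) = 4176 - sqrt(2)*I*sqrt(141) = 4176 - I*sqrt(282)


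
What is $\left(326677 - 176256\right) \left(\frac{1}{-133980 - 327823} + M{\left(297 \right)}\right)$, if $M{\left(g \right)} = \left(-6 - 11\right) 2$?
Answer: $- \frac{2361805698563}{461803} \approx -5.1143 \cdot 10^{6}$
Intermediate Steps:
$M{\left(g \right)} = -34$ ($M{\left(g \right)} = \left(-17\right) 2 = -34$)
$\left(326677 - 176256\right) \left(\frac{1}{-133980 - 327823} + M{\left(297 \right)}\right) = \left(326677 - 176256\right) \left(\frac{1}{-133980 - 327823} - 34\right) = 150421 \left(\frac{1}{-461803} - 34\right) = 150421 \left(- \frac{1}{461803} - 34\right) = 150421 \left(- \frac{15701303}{461803}\right) = - \frac{2361805698563}{461803}$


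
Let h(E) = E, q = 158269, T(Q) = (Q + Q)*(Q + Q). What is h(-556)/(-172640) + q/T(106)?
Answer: 854642157/242472880 ≈ 3.5247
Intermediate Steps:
T(Q) = 4*Q² (T(Q) = (2*Q)*(2*Q) = 4*Q²)
h(-556)/(-172640) + q/T(106) = -556/(-172640) + 158269/((4*106²)) = -556*(-1/172640) + 158269/((4*11236)) = 139/43160 + 158269/44944 = 854642157/242472880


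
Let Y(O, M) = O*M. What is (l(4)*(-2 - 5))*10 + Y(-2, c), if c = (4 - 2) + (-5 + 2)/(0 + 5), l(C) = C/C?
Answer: -364/5 ≈ -72.800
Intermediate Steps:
l(C) = 1
c = 7/5 (c = 2 - 3/5 = 7/5 ≈ 1.4000)
Y(O, M) = M*O
(l(4)*(-2 - 5))*10 + Y(-2, c) = (1*(-2 - 5))*10 + (7/5)*(-2) = (1*(-7))*10 - 14/5 = -7*10 - 14/5 = -70 - 14/5 = -364/5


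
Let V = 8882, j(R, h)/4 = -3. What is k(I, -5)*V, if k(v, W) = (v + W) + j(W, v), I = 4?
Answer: -115466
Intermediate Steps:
j(R, h) = -12 (j(R, h) = 4*(-3) = -12)
k(v, W) = -12 + W + v (k(v, W) = (v + W) - 12 = (W + v) - 12 = -12 + W + v)
k(I, -5)*V = (-12 - 5 + 4)*8882 = -13*8882 = -115466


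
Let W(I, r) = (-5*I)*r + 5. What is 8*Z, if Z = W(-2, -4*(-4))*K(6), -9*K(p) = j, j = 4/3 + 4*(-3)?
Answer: 14080/9 ≈ 1564.4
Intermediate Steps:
j = -32/3 (j = 4*(⅓) - 12 = 4/3 - 12 = -32/3 ≈ -10.667)
K(p) = 32/27 (K(p) = -⅑*(-32/3) = 32/27)
W(I, r) = 5 - 5*I*r (W(I, r) = -5*I*r + 5 = 5 - 5*I*r)
Z = 1760/9 (Z = (5 - 5*(-2)*(-4*(-4)))*(32/27) = (5 - 5*(-2)*16)*(32/27) = (5 + 160)*(32/27) = 165*(32/27) = 1760/9 ≈ 195.56)
8*Z = 8*(1760/9) = 14080/9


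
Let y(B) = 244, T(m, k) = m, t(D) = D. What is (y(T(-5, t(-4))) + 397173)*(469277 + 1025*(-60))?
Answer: 162057512009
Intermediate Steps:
(y(T(-5, t(-4))) + 397173)*(469277 + 1025*(-60)) = (244 + 397173)*(469277 + 1025*(-60)) = 397417*(469277 - 61500) = 397417*407777 = 162057512009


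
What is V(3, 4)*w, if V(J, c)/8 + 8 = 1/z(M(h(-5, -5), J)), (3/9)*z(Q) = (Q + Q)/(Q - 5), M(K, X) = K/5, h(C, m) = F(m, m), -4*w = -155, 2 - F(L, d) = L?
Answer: -18290/7 ≈ -2612.9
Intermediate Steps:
F(L, d) = 2 - L
w = 155/4 (w = -1/4*(-155) = 155/4 ≈ 38.750)
h(C, m) = 2 - m
M(K, X) = K/5 (M(K, X) = K*(1/5) = K/5)
z(Q) = 6*Q/(-5 + Q) (z(Q) = 3*((Q + Q)/(Q - 5)) = 3*((2*Q)/(-5 + Q)) = 3*(2*Q/(-5 + Q)) = 6*Q/(-5 + Q))
V(J, c) = -472/7 (V(J, c) = -64 + 8/((6*((2 - 1*(-5))/5)/(-5 + (2 - 1*(-5))/5))) = -64 + 8/((6*((2 + 5)/5)/(-5 + (2 + 5)/5))) = -64 + 8/((6*((1/5)*7)/(-5 + (1/5)*7))) = -64 + 8/((6*(7/5)/(-5 + 7/5))) = -64 + 8/((6*(7/5)/(-18/5))) = -64 + 8/((6*(7/5)*(-5/18))) = -64 + 8/(-7/3) = -64 + 8*(-3/7) = -64 - 24/7 = -472/7)
V(3, 4)*w = -472/7*155/4 = -18290/7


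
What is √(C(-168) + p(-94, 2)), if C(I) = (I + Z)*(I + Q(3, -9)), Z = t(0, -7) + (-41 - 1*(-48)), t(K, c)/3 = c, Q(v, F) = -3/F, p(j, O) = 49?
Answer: √275079/3 ≈ 174.83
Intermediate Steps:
t(K, c) = 3*c
Z = -14 (Z = 3*(-7) + (-41 - 1*(-48)) = -21 + (-41 + 48) = -21 + 7 = -14)
C(I) = (-14 + I)*(⅓ + I) (C(I) = (I - 14)*(I - 3/(-9)) = (-14 + I)*(I - 3*(-⅑)) = (-14 + I)*(I + ⅓) = (-14 + I)*(⅓ + I))
√(C(-168) + p(-94, 2)) = √((-14/3 + (-168)² - 41/3*(-168)) + 49) = √((-14/3 + 28224 + 2296) + 49) = √(91546/3 + 49) = √(91693/3) = √275079/3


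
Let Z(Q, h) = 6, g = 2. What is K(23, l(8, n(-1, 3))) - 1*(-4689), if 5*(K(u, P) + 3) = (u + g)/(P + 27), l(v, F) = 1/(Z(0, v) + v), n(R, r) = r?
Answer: 1776064/379 ≈ 4686.2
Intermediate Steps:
l(v, F) = 1/(6 + v)
K(u, P) = -3 + (2 + u)/(5*(27 + P)) (K(u, P) = -3 + ((u + 2)/(P + 27))/5 = -3 + ((2 + u)/(27 + P))/5 = -3 + (2 + u)/(5*(27 + P)))
K(23, l(8, n(-1, 3))) - 1*(-4689) = (-403 + 23 - 15/(6 + 8))/(5*(27 + 1/(6 + 8))) - 1*(-4689) = (-403 + 23 - 15/14)/(5*(27 + 1/14)) + 4689 = (-403 + 23 - 15*1/14)/(5*(27 + 1/14)) + 4689 = (-403 + 23 - 15/14)/(5*(379/14)) + 4689 = (1/5)*(14/379)*(-5335/14) + 4689 = -1067/379 + 4689 = 1776064/379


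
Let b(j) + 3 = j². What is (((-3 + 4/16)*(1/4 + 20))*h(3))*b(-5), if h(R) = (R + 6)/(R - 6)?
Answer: 29403/8 ≈ 3675.4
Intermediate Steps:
b(j) = -3 + j²
h(R) = (6 + R)/(-6 + R)
(((-3 + 4/16)*(1/4 + 20))*h(3))*b(-5) = (((-3 + 4/16)*(1/4 + 20))*((6 + 3)/(-6 + 3)))*(-3 + (-5)²) = (((-3 + 4*(1/16))*(¼ + 20))*(9/(-3)))*(-3 + 25) = (((-3 + ¼)*(81/4))*(-⅓*9))*22 = (-11/4*81/4*(-3))*22 = -891/16*(-3)*22 = (2673/16)*22 = 29403/8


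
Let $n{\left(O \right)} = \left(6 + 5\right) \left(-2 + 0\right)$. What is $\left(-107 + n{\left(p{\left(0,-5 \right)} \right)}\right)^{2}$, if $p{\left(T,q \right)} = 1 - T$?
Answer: $16641$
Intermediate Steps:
$n{\left(O \right)} = -22$ ($n{\left(O \right)} = 11 \left(-2\right) = -22$)
$\left(-107 + n{\left(p{\left(0,-5 \right)} \right)}\right)^{2} = \left(-107 - 22\right)^{2} = \left(-129\right)^{2} = 16641$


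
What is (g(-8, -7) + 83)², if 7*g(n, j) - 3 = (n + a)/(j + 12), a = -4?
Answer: 8456464/1225 ≈ 6903.2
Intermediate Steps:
g(n, j) = 3/7 + (-4 + n)/(7*(12 + j)) (g(n, j) = 3/7 + ((n - 4)/(j + 12))/7 = 3/7 + ((-4 + n)/(12 + j))/7 = 3/7 + (-4 + n)/(7*(12 + j)))
(g(-8, -7) + 83)² = ((32 - 8 + 3*(-7))/(7*(12 - 7)) + 83)² = ((⅐)*(32 - 8 - 21)/5 + 83)² = ((⅐)*(⅕)*3 + 83)² = (3/35 + 83)² = (2908/35)² = 8456464/1225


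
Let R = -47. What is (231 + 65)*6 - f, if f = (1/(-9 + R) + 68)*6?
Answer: 38307/28 ≈ 1368.1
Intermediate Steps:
f = 11421/28 (f = (1/(-9 - 47) + 68)*6 = (1/(-56) + 68)*6 = (-1/56 + 68)*6 = (3807/56)*6 = 11421/28 ≈ 407.89)
(231 + 65)*6 - f = (231 + 65)*6 - 1*11421/28 = 296*6 - 11421/28 = 1776 - 11421/28 = 38307/28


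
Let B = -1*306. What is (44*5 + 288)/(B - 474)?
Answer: -127/195 ≈ -0.65128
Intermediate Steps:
B = -306
(44*5 + 288)/(B - 474) = (44*5 + 288)/(-306 - 474) = (220 + 288)/(-780) = 508*(-1/780) = -127/195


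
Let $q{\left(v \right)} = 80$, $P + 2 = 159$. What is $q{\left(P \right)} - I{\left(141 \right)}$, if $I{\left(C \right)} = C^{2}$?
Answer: $-19801$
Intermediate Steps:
$P = 157$ ($P = -2 + 159 = 157$)
$q{\left(P \right)} - I{\left(141 \right)} = 80 - 141^{2} = 80 - 19881 = -19801$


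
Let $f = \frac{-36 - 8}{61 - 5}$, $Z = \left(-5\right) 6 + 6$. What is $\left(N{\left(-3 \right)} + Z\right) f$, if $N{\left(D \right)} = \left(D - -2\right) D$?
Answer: $\frac{33}{2} \approx 16.5$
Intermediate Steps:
$Z = -24$ ($Z = -30 + 6 = -24$)
$f = - \frac{11}{14}$ ($f = - \frac{44}{56} = \left(-44\right) \frac{1}{56} = - \frac{11}{14} \approx -0.78571$)
$N{\left(D \right)} = D \left(2 + D\right)$ ($N{\left(D \right)} = \left(D + 2\right) D = \left(2 + D\right) D = D \left(2 + D\right)$)
$\left(N{\left(-3 \right)} + Z\right) f = \left(- 3 \left(2 - 3\right) - 24\right) \left(- \frac{11}{14}\right) = \left(\left(-3\right) \left(-1\right) - 24\right) \left(- \frac{11}{14}\right) = \left(3 - 24\right) \left(- \frac{11}{14}\right) = \left(-21\right) \left(- \frac{11}{14}\right) = \frac{33}{2}$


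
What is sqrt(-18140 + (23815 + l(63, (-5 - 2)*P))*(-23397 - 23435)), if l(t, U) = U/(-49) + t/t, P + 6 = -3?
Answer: 2*I*sqrt(13662533283)/7 ≈ 33396.0*I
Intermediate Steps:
P = -9 (P = -6 - 3 = -9)
l(t, U) = 1 - U/49 (l(t, U) = U*(-1/49) + 1 = -U/49 + 1 = 1 - U/49)
sqrt(-18140 + (23815 + l(63, (-5 - 2)*P))*(-23397 - 23435)) = sqrt(-18140 + (23815 + (1 - (-5 - 2)*(-9)/49))*(-23397 - 23435)) = sqrt(-18140 + (23815 + (1 - (-1)*(-9)/7))*(-46832)) = sqrt(-18140 + (23815 + (1 - 1/49*63))*(-46832)) = sqrt(-18140 + (23815 + (1 - 9/7))*(-46832)) = sqrt(-18140 + (23815 - 2/7)*(-46832)) = sqrt(-18140 + (166703/7)*(-46832)) = sqrt(-18140 - 7807034896/7) = sqrt(-7807161876/7) = 2*I*sqrt(13662533283)/7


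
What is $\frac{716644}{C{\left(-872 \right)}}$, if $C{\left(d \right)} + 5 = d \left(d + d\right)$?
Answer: $\frac{716644}{1520763} \approx 0.47124$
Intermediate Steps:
$C{\left(d \right)} = -5 + 2 d^{2}$ ($C{\left(d \right)} = -5 + d \left(d + d\right) = -5 + d 2 d = -5 + 2 d^{2}$)
$\frac{716644}{C{\left(-872 \right)}} = \frac{716644}{-5 + 2 \left(-872\right)^{2}} = \frac{716644}{-5 + 2 \cdot 760384} = \frac{716644}{-5 + 1520768} = \frac{716644}{1520763}$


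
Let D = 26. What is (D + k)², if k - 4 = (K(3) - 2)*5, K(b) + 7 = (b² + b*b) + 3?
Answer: 8100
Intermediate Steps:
K(b) = -4 + 2*b² (K(b) = -7 + ((b² + b*b) + 3) = -7 + ((b² + b²) + 3) = -7 + (2*b² + 3) = -7 + (3 + 2*b²) = -4 + 2*b²)
k = 64 (k = 4 + ((-4 + 2*3²) - 2)*5 = 4 + ((-4 + 2*9) - 2)*5 = 4 + ((-4 + 18) - 2)*5 = 4 + (14 - 2)*5 = 4 + 12*5 = 4 + 60 = 64)
(D + k)² = (26 + 64)² = 90² = 8100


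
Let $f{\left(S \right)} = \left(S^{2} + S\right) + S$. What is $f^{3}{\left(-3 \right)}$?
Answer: $27$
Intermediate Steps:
$f{\left(S \right)} = S^{2} + 2 S$ ($f{\left(S \right)} = \left(S + S^{2}\right) + S = S^{2} + 2 S$)
$f^{3}{\left(-3 \right)} = \left(- 3 \left(2 - 3\right)\right)^{3} = \left(\left(-3\right) \left(-1\right)\right)^{3} = 3^{3} = 27$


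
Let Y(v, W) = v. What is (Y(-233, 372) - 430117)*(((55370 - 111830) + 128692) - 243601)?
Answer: 73748649150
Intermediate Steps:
(Y(-233, 372) - 430117)*(((55370 - 111830) + 128692) - 243601) = (-233 - 430117)*(((55370 - 111830) + 128692) - 243601) = -430350*((-56460 + 128692) - 243601) = -430350*(72232 - 243601) = -430350*(-171369) = 73748649150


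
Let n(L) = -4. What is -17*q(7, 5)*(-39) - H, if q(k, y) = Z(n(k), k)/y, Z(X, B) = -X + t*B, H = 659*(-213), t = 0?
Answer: 704487/5 ≈ 1.4090e+5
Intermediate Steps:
H = -140367
Z(X, B) = -X (Z(X, B) = -X + 0*B = -X + 0 = -X)
q(k, y) = 4/y (q(k, y) = (-1*(-4))/y = 4/y)
-17*q(7, 5)*(-39) - H = -68/5*(-39) - 1*(-140367) = -68/5*(-39) + 140367 = 2652/5 + 140367 = 704487/5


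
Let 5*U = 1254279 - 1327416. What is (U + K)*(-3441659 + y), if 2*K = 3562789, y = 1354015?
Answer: -18441903678562/5 ≈ -3.6884e+12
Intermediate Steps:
U = -73137/5 (U = (1254279 - 1327416)/5 = (⅕)*(-73137) = -73137/5 ≈ -14627.)
K = 3562789/2 (K = (½)*3562789 = 3562789/2 ≈ 1.7814e+6)
(U + K)*(-3441659 + y) = (-73137/5 + 3562789/2)*(-3441659 + 1354015) = (17667671/10)*(-2087644) = -18441903678562/5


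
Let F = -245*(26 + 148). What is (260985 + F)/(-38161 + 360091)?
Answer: 14557/21462 ≈ 0.67827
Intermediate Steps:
F = -42630 (F = -245*174 = -42630)
(260985 + F)/(-38161 + 360091) = (260985 - 42630)/(-38161 + 360091) = 218355/321930 = 218355*(1/321930) = 14557/21462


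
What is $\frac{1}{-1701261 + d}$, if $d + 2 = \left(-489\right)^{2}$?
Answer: $- \frac{1}{1462142} \approx -6.8393 \cdot 10^{-7}$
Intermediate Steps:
$d = 239119$ ($d = -2 + \left(-489\right)^{2} = -2 + 239121 = 239119$)
$\frac{1}{-1701261 + d} = \frac{1}{-1701261 + 239119} = \frac{1}{-1462142} = - \frac{1}{1462142}$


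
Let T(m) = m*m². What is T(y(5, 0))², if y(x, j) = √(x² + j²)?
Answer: 15625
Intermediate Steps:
y(x, j) = √(j² + x²)
T(m) = m³
T(y(5, 0))² = ((√(0² + 5²))³)² = ((√(0 + 25))³)² = ((√25)³)² = (5³)² = 125² = 15625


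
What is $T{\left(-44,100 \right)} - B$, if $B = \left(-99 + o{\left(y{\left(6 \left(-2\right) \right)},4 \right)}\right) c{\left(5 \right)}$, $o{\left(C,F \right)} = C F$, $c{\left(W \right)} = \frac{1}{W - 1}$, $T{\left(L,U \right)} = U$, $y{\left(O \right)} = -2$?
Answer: $\frac{507}{4} \approx 126.75$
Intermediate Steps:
$c{\left(W \right)} = \frac{1}{-1 + W}$
$B = - \frac{107}{4}$ ($B = \frac{-99 - 8}{-1 + 5} = \frac{-99 - 8}{4} = \left(-107\right) \frac{1}{4} = - \frac{107}{4} \approx -26.75$)
$T{\left(-44,100 \right)} - B = 100 - - \frac{107}{4} = 100 + \frac{107}{4} = \frac{507}{4}$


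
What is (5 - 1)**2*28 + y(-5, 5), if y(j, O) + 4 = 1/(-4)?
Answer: 1775/4 ≈ 443.75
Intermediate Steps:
y(j, O) = -17/4 (y(j, O) = -4 + 1/(-4) = -4 - 1/4 = -17/4)
(5 - 1)**2*28 + y(-5, 5) = (5 - 1)**2*28 - 17/4 = 4**2*28 - 17/4 = 16*28 - 17/4 = 448 - 17/4 = 1775/4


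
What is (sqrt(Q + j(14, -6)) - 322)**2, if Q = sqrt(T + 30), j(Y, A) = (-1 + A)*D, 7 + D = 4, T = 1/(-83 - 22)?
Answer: (33810 - sqrt(105)*sqrt(2205 + sqrt(330645)))**2/11025 ≈ 1.0040e+5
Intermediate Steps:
T = -1/105 (T = 1/(-105) = -1/105 ≈ -0.0095238)
D = -3 (D = -7 + 4 = -3)
j(Y, A) = 3 - 3*A (j(Y, A) = (-1 + A)*(-3) = 3 - 3*A)
Q = sqrt(330645)/105 (Q = sqrt(-1/105 + 30) = sqrt(3149/105) = sqrt(330645)/105 ≈ 5.4764)
(sqrt(Q + j(14, -6)) - 322)**2 = (sqrt(sqrt(330645)/105 + (3 - 3*(-6))) - 322)**2 = (sqrt(sqrt(330645)/105 + (3 + 18)) - 322)**2 = (sqrt(sqrt(330645)/105 + 21) - 322)**2 = (sqrt(21 + sqrt(330645)/105) - 322)**2 = (-322 + sqrt(21 + sqrt(330645)/105))**2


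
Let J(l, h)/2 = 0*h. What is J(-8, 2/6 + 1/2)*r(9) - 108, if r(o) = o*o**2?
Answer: -108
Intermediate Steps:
r(o) = o**3
J(l, h) = 0 (J(l, h) = 2*(0*h) = 2*0 = 0)
J(-8, 2/6 + 1/2)*r(9) - 108 = 0*9**3 - 108 = 0*729 - 108 = 0 - 108 = -108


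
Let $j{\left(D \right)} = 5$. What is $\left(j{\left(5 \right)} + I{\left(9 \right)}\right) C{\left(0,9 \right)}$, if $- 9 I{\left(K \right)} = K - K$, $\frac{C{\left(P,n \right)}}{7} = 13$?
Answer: $455$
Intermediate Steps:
$C{\left(P,n \right)} = 91$ ($C{\left(P,n \right)} = 7 \cdot 13 = 91$)
$I{\left(K \right)} = 0$ ($I{\left(K \right)} = - \frac{K - K}{9} = \left(- \frac{1}{9}\right) 0 = 0$)
$\left(j{\left(5 \right)} + I{\left(9 \right)}\right) C{\left(0,9 \right)} = \left(5 + 0\right) 91 = 5 \cdot 91 = 455$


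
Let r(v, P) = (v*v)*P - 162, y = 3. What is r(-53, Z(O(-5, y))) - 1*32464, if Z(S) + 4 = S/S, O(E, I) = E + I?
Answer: -41053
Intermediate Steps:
Z(S) = -3 (Z(S) = -4 + S/S = -4 + 1 = -3)
r(v, P) = -162 + P*v² (r(v, P) = v²*P - 162 = P*v² - 162 = -162 + P*v²)
r(-53, Z(O(-5, y))) - 1*32464 = (-162 - 3*(-53)²) - 1*32464 = (-162 - 3*2809) - 32464 = (-162 - 8427) - 32464 = -8589 - 32464 = -41053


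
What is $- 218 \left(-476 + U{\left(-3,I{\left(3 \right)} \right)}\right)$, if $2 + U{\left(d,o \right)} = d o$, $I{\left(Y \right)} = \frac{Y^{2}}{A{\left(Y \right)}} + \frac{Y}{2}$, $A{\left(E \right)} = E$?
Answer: $107147$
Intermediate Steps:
$I{\left(Y \right)} = \frac{3 Y}{2}$ ($I{\left(Y \right)} = \frac{Y^{2}}{Y} + \frac{Y}{2} = Y + Y \frac{1}{2} = Y + \frac{Y}{2} = \frac{3 Y}{2}$)
$U{\left(d,o \right)} = -2 + d o$
$- 218 \left(-476 + U{\left(-3,I{\left(3 \right)} \right)}\right) = - 218 \left(-476 - \left(2 + 3 \cdot \frac{3}{2} \cdot 3\right)\right) = - 218 \left(-476 - \frac{31}{2}\right) = \left(-218\right) \left(- \frac{983}{2}\right) = 107147$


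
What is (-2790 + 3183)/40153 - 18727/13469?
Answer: -746651914/540820757 ≈ -1.3806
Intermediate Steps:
(-2790 + 3183)/40153 - 18727/13469 = 393*(1/40153) - 18727*1/13469 = 393/40153 - 18727/13469 = -746651914/540820757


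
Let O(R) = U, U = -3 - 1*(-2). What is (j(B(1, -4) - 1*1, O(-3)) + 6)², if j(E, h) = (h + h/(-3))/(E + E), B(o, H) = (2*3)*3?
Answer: 93025/2601 ≈ 35.765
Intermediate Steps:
U = -1 (U = -3 + 2 = -1)
B(o, H) = 18 (B(o, H) = 6*3 = 18)
O(R) = -1
j(E, h) = h/(3*E) (j(E, h) = (h + h*(-⅓))/((2*E)) = (h - h/3)*(1/(2*E)) = (2*h/3)*(1/(2*E)) = h/(3*E))
(j(B(1, -4) - 1*1, O(-3)) + 6)² = ((⅓)*(-1)/(18 - 1*1) + 6)² = ((⅓)*(-1)/(18 - 1) + 6)² = ((⅓)*(-1)/17 + 6)² = ((⅓)*(-1)*(1/17) + 6)² = (-1/51 + 6)² = (305/51)² = 93025/2601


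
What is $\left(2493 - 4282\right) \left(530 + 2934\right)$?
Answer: $-6197096$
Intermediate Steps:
$\left(2493 - 4282\right) \left(530 + 2934\right) = \left(-1789\right) 3464 = -6197096$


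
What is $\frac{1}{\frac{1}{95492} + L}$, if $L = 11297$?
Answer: $\frac{95492}{1078773125} \approx 8.8519 \cdot 10^{-5}$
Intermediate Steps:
$\frac{1}{\frac{1}{95492} + L} = \frac{1}{\frac{1}{95492} + 11297} = \frac{1}{\frac{1078773125}{95492}} = \frac{95492}{1078773125}$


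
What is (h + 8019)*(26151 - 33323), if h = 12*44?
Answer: -61299084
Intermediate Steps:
h = 528
(h + 8019)*(26151 - 33323) = (528 + 8019)*(26151 - 33323) = 8547*(-7172) = -61299084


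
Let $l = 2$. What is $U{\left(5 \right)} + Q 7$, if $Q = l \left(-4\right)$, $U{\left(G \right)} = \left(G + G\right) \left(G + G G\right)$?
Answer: $244$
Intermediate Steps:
$U{\left(G \right)} = 2 G \left(G + G^{2}\right)$
$Q = -8$ ($Q = 2 \left(-4\right) = -8$)
$U{\left(5 \right)} + Q 7 = 2 \cdot 5^{2} \left(1 + 5\right) - 56 = 2 \cdot 25 \cdot 6 - 56 = 300 - 56 = 244$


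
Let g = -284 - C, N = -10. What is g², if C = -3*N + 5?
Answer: 101761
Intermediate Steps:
C = 35 (C = -3*(-10) + 5 = 30 + 5 = 35)
g = -319 (g = -284 - 1*35 = -284 - 35 = -319)
g² = (-319)² = 101761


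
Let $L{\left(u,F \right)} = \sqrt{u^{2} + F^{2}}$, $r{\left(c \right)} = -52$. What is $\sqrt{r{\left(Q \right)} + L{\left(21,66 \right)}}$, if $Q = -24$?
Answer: $\sqrt{-52 + 3 \sqrt{533}} \approx 4.1546$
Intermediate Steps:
$L{\left(u,F \right)} = \sqrt{F^{2} + u^{2}}$
$\sqrt{r{\left(Q \right)} + L{\left(21,66 \right)}} = \sqrt{-52 + \sqrt{66^{2} + 21^{2}}} = \sqrt{-52 + \sqrt{4356 + 441}} = \sqrt{-52 + \sqrt{4797}} = \sqrt{-52 + 3 \sqrt{533}}$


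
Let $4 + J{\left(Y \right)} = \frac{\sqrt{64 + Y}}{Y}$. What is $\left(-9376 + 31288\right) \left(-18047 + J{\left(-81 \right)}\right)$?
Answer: $-395533512 - \frac{7304 i \sqrt{17}}{27} \approx -3.9553 \cdot 10^{8} - 1115.4 i$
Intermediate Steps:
$J{\left(Y \right)} = -4 + \frac{\sqrt{64 + Y}}{Y}$
$\left(-9376 + 31288\right) \left(-18047 + J{\left(-81 \right)}\right) = \left(-9376 + 31288\right) \left(-18047 - \left(4 - \frac{\sqrt{64 - 81}}{-81}\right)\right) = 21912 \left(-18047 - \left(4 + \frac{\sqrt{-17}}{81}\right)\right) = 21912 \left(-18047 - \left(4 + \frac{i \sqrt{17}}{81}\right)\right) = 21912 \left(-18051 - \frac{i \sqrt{17}}{81}\right) = -395533512 - \frac{7304 i \sqrt{17}}{27}$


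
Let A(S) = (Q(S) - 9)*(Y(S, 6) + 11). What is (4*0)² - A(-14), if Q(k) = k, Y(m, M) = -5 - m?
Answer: 460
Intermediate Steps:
A(S) = (-9 + S)*(6 - S) (A(S) = (S - 9)*((-5 - S) + 11) = (-9 + S)*(6 - S))
(4*0)² - A(-14) = (4*0)² - (-54 - 1*(-14)² + 15*(-14)) = 0² - (-54 - 1*196 - 210) = 0 - (-54 - 196 - 210) = 0 - 1*(-460) = 0 + 460 = 460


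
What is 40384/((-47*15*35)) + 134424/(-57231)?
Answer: -625347656/156908325 ≈ -3.9854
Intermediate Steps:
40384/((-47*15*35)) + 134424/(-57231) = 40384/((-705*35)) + 134424*(-1/57231) = 40384/(-24675) - 14936/6359 = 40384*(-1/24675) - 14936/6359 = -40384/24675 - 14936/6359 = -625347656/156908325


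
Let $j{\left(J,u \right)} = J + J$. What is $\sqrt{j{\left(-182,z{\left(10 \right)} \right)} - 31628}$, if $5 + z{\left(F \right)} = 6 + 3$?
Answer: $2 i \sqrt{7998} \approx 178.86 i$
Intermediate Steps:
$z{\left(F \right)} = 4$ ($z{\left(F \right)} = -5 + \left(6 + 3\right) = -5 + 9 = 4$)
$j{\left(J,u \right)} = 2 J$
$\sqrt{j{\left(-182,z{\left(10 \right)} \right)} - 31628} = \sqrt{2 \left(-182\right) - 31628} = \sqrt{-364 - 31628} = \sqrt{-31992} = 2 i \sqrt{7998}$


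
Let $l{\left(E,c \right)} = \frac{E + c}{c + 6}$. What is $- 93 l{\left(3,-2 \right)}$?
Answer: $- \frac{93}{4} \approx -23.25$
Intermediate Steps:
$l{\left(E,c \right)} = \frac{E + c}{6 + c}$
$- 93 l{\left(3,-2 \right)} = - 93 \frac{3 - 2}{6 - 2} = - 93 \cdot \frac{1}{4} \cdot 1 = \left(-93\right) \frac{1}{4} = - \frac{93}{4}$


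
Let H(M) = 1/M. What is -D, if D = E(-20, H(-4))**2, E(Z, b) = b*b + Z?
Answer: -101761/256 ≈ -397.50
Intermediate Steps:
H(M) = 1/M
E(Z, b) = Z + b**2 (E(Z, b) = b**2 + Z = Z + b**2)
D = 101761/256 (D = (-20 + (1/(-4))**2)**2 = (-20 + (-1/4)**2)**2 = (-20 + 1/16)**2 = (-319/16)**2 = 101761/256 ≈ 397.50)
-D = -1*101761/256 = -101761/256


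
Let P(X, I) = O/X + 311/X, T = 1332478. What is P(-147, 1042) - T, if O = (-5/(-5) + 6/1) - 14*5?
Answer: -195874514/147 ≈ -1.3325e+6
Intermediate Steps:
O = -63 (O = (-5*(-1/5) + 6*1) - 70 = (1 + 6) - 70 = 7 - 70 = -63)
P(X, I) = 248/X (P(X, I) = -63/X + 311/X = 248/X)
P(-147, 1042) - T = 248/(-147) - 1*1332478 = 248*(-1/147) - 1332478 = -248/147 - 1332478 = -195874514/147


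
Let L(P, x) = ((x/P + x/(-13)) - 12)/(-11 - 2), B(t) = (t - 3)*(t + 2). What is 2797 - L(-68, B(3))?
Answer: 36349/13 ≈ 2796.1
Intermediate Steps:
B(t) = (-3 + t)*(2 + t)
L(P, x) = 12/13 + x/169 - x/(13*P) (L(P, x) = ((x/P + x*(-1/13)) - 12)/(-13) = ((x/P - x/13) - 12)*(-1/13) = ((-x/13 + x/P) - 12)*(-1/13) = (-12 - x/13 + x/P)*(-1/13) = 12/13 + x/169 - x/(13*P))
2797 - L(-68, B(3)) = 2797 - (-13*(-6 + 3² - 1*3) - 68*(156 + (-6 + 3² - 1*3)))/(169*(-68)) = 2797 - (-1)*(-13*(-6 + 9 - 3) - 68*(156 + (-6 + 9 - 3)))/(169*68) = 2797 - (-1)*(-13*0 - 68*(156 + 0))/(169*68) = 2797 - (-1)*(0 - 68*156)/(169*68) = 2797 - (-1)*(0 - 10608)/(169*68) = 2797 - (-1)*(-10608)/(169*68) = 2797 - 1*12/13 = 2797 - 12/13 = 36349/13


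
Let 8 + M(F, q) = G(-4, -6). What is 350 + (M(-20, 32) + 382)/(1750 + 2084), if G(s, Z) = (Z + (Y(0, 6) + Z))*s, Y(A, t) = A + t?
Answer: 671149/1917 ≈ 350.10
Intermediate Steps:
G(s, Z) = s*(6 + 2*Z) (G(s, Z) = (Z + ((0 + 6) + Z))*s = (Z + (6 + Z))*s = (6 + 2*Z)*s = s*(6 + 2*Z))
M(F, q) = 16 (M(F, q) = -8 + 2*(-4)*(3 - 6) = -8 + 2*(-4)*(-3) = -8 + 24 = 16)
350 + (M(-20, 32) + 382)/(1750 + 2084) = 350 + (16 + 382)/(1750 + 2084) = 350 + 398/3834 = 350 + 398*(1/3834) = 350 + 199/1917 = 671149/1917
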